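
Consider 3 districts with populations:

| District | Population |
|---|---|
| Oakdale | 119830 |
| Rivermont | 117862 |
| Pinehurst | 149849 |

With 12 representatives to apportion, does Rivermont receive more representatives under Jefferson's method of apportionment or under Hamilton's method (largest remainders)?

Jefferson: Oakdale 4, Rivermont 3, Pinehurst 5.
Hamilton: Oakdale 4, Rivermont 4, Pinehurst 4.
Rivermont gets 3 under Jefferson and 4 under Hamilton.

Hamilton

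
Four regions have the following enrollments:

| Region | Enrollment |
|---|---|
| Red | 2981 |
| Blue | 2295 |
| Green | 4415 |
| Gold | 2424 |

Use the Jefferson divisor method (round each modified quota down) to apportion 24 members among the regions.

Standard divisor 12115/24 ≈ 504.792; standard quotas: Red 5.905, Blue 4.546, Green 8.746, Gold 4.802.
Rounding down gives 5, 4, 8, 4 = 21 seats, so the divisor must be adjusted.
With modified divisor 470: modified quotas Red 6.343, Blue 4.883, Green 9.394, Gold 5.157.
Rounding down: Red 6, Blue 4, Green 9, Gold 5 (total 24).

Red 6, Blue 4, Green 9, Gold 5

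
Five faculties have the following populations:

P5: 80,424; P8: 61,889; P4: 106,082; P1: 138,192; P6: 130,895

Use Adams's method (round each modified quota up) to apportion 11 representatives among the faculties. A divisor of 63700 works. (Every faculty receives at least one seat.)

P5 2, P8 1, P4 2, P1 3, P6 3

With modified divisor 63700: modified quotas P5 1.263, P8 0.972, P4 1.665, P1 2.169, P6 2.055.
Rounding up: P5 2, P8 1, P4 2, P1 3, P6 3 (total 11).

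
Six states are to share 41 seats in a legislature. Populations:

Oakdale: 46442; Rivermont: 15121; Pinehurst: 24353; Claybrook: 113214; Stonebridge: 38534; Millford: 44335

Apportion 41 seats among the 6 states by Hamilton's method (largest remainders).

Oakdale=7, Rivermont=2, Pinehurst=4, Claybrook=16, Stonebridge=6, Millford=6

The standard divisor is 281999/41 ≈ 6878.024.
Standard quotas: Oakdale 6.7522, Rivermont 2.1985, Pinehurst 3.5407, Claybrook 16.4602, Stonebridge 5.6025, Millford 6.4459.
Lower quotas: Oakdale 6, Rivermont 2, Pinehurst 3, Claybrook 16, Stonebridge 5, Millford 6 (sum 38, leaving 3 seats).
Remainders in descending order: Oakdale 0.7522, Stonebridge 0.6025, Pinehurst 0.5407, Claybrook 0.4602, Millford 0.4459, Rivermont 0.1985.
Largest remainders: Oakdale, Stonebridge, Pinehurst receive the extra seats.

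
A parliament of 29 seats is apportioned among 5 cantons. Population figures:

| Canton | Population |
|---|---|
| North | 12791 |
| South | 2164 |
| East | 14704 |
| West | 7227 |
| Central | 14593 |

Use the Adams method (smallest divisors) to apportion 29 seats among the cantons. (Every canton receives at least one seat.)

North=7, South=2, East=8, West=4, Central=8

Standard divisor 51479/29 ≈ 1775.138; standard quotas: North 7.206, South 1.219, East 8.283, West 4.071, Central 8.221.
Rounding up gives 8, 2, 9, 5, 9 = 33 seats, so the divisor must be adjusted.
With modified divisor 2000: modified quotas North 6.396, South 1.082, East 7.352, West 3.614, Central 7.296.
Rounding up: North 7, South 2, East 8, West 4, Central 8 (total 29).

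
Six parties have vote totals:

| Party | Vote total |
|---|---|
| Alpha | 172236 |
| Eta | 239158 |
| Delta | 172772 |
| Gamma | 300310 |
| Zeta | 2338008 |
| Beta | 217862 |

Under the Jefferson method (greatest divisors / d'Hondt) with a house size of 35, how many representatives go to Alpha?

1

Standard divisor 3440346/35 ≈ 98295.6; standard quotas: Alpha 1.752, Eta 2.433, Delta 1.758, Gamma 3.055, Zeta 23.785, Beta 2.216.
Rounding down gives 1, 2, 1, 3, 23, 2 = 32 seats, so the divisor must be adjusted.
With modified divisor 88300: modified quotas Alpha 1.951, Eta 2.708, Delta 1.957, Gamma 3.401, Zeta 26.478, Beta 2.467.
Rounding down: Alpha 1, Eta 2, Delta 1, Gamma 3, Zeta 26, Beta 2 (total 35).
Alpha receives 1.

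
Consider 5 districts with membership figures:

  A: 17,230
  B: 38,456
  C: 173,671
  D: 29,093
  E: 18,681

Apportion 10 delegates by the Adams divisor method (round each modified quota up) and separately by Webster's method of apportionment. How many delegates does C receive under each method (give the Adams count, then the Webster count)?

5 and 6

Adams: A 1, B 2, C 5, D 1, E 1.
Webster: A 1, B 1, C 6, D 1, E 1.
C gets 5 under Adams and 6 under Webster.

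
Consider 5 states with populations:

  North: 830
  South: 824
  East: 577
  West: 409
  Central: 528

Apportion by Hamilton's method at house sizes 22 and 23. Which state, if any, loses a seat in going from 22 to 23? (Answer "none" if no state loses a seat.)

none

At 22 seats: North 6, South 6, East 4, West 3, Central 3.
At 23 seats: North 6, South 6, East 4, West 3, Central 4.
No state's allocation decreased.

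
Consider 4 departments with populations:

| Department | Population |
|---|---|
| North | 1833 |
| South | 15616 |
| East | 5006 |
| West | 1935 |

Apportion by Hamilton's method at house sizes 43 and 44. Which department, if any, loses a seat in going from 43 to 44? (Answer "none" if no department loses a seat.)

none

At 43 seats: North 3, South 28, East 9, West 3.
At 44 seats: North 3, South 28, East 9, West 4.
No department's allocation decreased.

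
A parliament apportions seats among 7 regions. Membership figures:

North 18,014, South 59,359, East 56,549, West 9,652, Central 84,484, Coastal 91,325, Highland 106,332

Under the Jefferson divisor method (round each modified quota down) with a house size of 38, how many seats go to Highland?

Standard divisor 425715/38 ≈ 11203.026; standard quotas: North 1.608, South 5.298, East 5.048, West 0.862, Central 7.541, Coastal 8.152, Highland 9.491.
Rounding down gives 1, 5, 5, 0, 7, 8, 9 = 35 seats, so the divisor must be adjusted.
With modified divisor 10000: modified quotas North 1.801, South 5.936, East 5.655, West 0.965, Central 8.448, Coastal 9.133, Highland 10.633.
Rounding down: North 1, South 5, East 5, West 0, Central 8, Coastal 9, Highland 10 (total 38).
Highland receives 10.

10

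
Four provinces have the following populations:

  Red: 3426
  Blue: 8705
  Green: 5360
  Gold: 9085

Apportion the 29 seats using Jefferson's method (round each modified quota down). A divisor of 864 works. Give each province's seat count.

With modified divisor 864: modified quotas Red 3.965, Blue 10.075, Green 6.204, Gold 10.515.
Rounding down: Red 3, Blue 10, Green 6, Gold 10 (total 29).

Red 3; Blue 10; Green 6; Gold 10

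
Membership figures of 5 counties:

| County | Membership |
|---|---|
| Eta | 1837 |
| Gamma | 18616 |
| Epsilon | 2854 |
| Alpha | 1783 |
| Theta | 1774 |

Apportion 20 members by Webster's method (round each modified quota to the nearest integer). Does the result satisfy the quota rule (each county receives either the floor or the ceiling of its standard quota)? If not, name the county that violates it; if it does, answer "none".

Gamma

Standard quotas: Eta 1.368, Gamma 13.859, Epsilon 2.125, Alpha 1.327, Theta 1.321.
Webster allocation: Eta 1, Gamma 15, Epsilon 2, Alpha 1, Theta 1.
Gamma has quota 13.859 (lower 13, upper 14) but receives 15 — outside the quota interval.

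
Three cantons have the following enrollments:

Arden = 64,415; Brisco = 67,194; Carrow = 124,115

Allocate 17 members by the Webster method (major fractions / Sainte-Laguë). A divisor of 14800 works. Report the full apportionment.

With modified divisor 14800: modified quotas Arden 4.352, Brisco 4.540, Carrow 8.386.
Rounding to the nearest integer: Arden 4, Brisco 5, Carrow 8 (total 17).

Arden 4, Brisco 5, Carrow 8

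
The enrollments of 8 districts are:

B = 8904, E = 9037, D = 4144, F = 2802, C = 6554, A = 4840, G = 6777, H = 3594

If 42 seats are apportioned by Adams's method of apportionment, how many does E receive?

8

Standard divisor 46652/42 ≈ 1110.762; standard quotas: B 8.016, E 8.136, D 3.731, F 2.523, C 5.900, A 4.357, G 6.101, H 3.236.
Rounding up gives 9, 9, 4, 3, 6, 5, 7, 4 = 47 seats, so the divisor must be adjusted.
With modified divisor 1240: modified quotas B 7.181, E 7.288, D 3.342, F 2.260, C 5.285, A 3.903, G 5.465, H 2.898.
Rounding up: B 8, E 8, D 4, F 3, C 6, A 4, G 6, H 3 (total 42).
E receives 8.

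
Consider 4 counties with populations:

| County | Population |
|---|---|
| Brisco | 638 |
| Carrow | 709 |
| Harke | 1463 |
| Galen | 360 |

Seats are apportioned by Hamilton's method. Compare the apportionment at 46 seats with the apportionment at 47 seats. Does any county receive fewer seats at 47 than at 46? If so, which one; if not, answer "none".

At 46 seats: Brisco 9, Carrow 11, Harke 21, Galen 5.
At 47 seats: Brisco 9, Carrow 11, Harke 22, Galen 5.
No county's allocation decreased.

none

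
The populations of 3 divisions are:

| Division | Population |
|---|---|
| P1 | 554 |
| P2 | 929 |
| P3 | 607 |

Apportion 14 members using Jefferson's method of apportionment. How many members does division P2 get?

Standard divisor 2090/14 ≈ 149.286; standard quotas: P1 3.711, P2 6.223, P3 4.066.
Rounding down gives 3, 6, 4 = 13 seats, so the divisor must be adjusted.
With modified divisor 136: modified quotas P1 4.074, P2 6.831, P3 4.463.
Rounding down: P1 4, P2 6, P3 4 (total 14).
P2 receives 6.

6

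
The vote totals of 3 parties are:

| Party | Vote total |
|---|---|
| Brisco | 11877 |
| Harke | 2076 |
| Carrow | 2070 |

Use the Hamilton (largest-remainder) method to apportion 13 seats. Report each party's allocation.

Brisco=9, Harke=2, Carrow=2

Standard divisor: 16023 ÷ 13 ≈ 1232.538.
Standard quotas: Brisco 9.6362, Harke 1.6843, Carrow 1.6795.
Lower quotas: Brisco 9, Harke 1, Carrow 1 (sum 11, leaving 2 seats).
Remainders in descending order: Harke 0.6843, Carrow 0.6795, Brisco 0.6362.
Largest remainders: Harke, Carrow receive the extra seats.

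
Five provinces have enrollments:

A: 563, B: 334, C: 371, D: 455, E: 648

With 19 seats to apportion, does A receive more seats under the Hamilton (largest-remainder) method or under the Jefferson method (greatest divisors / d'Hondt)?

Hamilton: A 4, B 3, C 3, D 4, E 5.
Jefferson: A 5, B 2, C 3, D 4, E 5.
A gets 4 under Hamilton and 5 under Jefferson.

Jefferson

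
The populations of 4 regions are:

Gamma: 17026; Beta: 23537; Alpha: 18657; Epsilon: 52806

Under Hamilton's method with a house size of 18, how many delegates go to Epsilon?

Standard divisor: 112026 ÷ 18 ≈ 6223.667.
Standard quotas: Gamma 2.7357, Beta 3.7819, Alpha 2.9978, Epsilon 8.4847.
Lower quotas: Gamma 2, Beta 3, Alpha 2, Epsilon 8 (sum 15, leaving 3 seats).
Remainders in descending order: Alpha 0.9978, Beta 0.7819, Gamma 0.7357, Epsilon 0.4847.
Largest remainders: Alpha, Beta, Gamma receive the extra seats.
Epsilon receives 8.

8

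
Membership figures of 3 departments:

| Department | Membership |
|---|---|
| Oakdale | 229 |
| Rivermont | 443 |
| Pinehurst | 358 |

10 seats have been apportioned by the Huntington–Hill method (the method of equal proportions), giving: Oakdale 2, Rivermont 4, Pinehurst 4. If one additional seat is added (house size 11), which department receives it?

Rivermont

Priority for the next seat is population ÷ (√(s·(s+1))).
Priorities: Oakdale 93.489, Rivermont 99.058, Pinehurst 80.051.
Highest priority: Rivermont.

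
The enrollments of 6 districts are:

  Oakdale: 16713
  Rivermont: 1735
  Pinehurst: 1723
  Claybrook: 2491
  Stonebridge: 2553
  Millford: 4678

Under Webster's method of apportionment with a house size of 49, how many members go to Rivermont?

3

Standard divisor 29893/49 ≈ 610.061; standard quotas: Oakdale 27.396, Rivermont 2.844, Pinehurst 2.824, Claybrook 4.083, Stonebridge 4.185, Millford 7.668.
Rounding to the nearest integer gives Oakdale 27, Rivermont 3, Pinehurst 3, Claybrook 4, Stonebridge 4, Millford 8 — total 49, matching the house size, so no adjustment is needed.
Rivermont receives 3.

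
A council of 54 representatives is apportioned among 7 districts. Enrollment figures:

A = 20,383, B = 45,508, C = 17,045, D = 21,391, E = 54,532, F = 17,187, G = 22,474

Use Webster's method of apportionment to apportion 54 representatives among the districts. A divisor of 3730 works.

A: 5; B: 12; C: 5; D: 6; E: 15; F: 5; G: 6

With modified divisor 3730: modified quotas A 5.465, B 12.201, C 4.570, D 5.735, E 14.620, F 4.608, G 6.025.
Rounding to the nearest integer: A 5, B 12, C 5, D 6, E 15, F 5, G 6 (total 54).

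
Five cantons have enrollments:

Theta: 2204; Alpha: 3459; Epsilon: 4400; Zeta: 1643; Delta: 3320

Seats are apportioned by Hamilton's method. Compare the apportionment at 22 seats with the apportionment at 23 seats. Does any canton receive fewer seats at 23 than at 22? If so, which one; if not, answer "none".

At 22 seats: Theta 3, Alpha 5, Epsilon 7, Zeta 2, Delta 5.
At 23 seats: Theta 3, Alpha 5, Epsilon 7, Zeta 3, Delta 5.
No canton's allocation decreased.

none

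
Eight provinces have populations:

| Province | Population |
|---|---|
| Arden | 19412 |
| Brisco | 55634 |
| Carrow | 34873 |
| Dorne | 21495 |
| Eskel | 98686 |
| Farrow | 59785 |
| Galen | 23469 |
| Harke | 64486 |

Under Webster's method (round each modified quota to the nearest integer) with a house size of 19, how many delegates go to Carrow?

Standard divisor 377840/19 ≈ 19886.316; standard quotas: Arden 0.976, Brisco 2.798, Carrow 1.754, Dorne 1.081, Eskel 4.963, Farrow 3.006, Galen 1.180, Harke 3.243.
Rounding to the nearest integer gives Arden 1, Brisco 3, Carrow 2, Dorne 1, Eskel 5, Farrow 3, Galen 1, Harke 3 — total 19, matching the house size, so no adjustment is needed.
Carrow receives 2.

2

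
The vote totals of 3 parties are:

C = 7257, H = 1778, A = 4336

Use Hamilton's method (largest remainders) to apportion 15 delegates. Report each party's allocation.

C: 8, H: 2, A: 5

Standard divisor: 13371 ÷ 15 ≈ 891.4.
Standard quotas: C 8.1411, H 1.9946, A 4.8643.
Lower quotas: C 8, H 1, A 4 (sum 13, leaving 2 seats).
Remainders in descending order: H 0.9946, A 0.8643, C 0.1411.
Largest remainders: H, A receive the extra seats.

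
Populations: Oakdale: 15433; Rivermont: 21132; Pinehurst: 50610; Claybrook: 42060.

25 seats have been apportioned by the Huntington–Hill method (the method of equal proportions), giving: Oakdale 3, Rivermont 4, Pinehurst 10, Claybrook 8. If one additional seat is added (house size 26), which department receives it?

Priority for the next seat is population ÷ (√(s·(s+1))).
Priorities: Oakdale 4455.123, Rivermont 4725.259, Pinehurst 4825.474, Claybrook 4956.819.
Highest priority: Claybrook.

Claybrook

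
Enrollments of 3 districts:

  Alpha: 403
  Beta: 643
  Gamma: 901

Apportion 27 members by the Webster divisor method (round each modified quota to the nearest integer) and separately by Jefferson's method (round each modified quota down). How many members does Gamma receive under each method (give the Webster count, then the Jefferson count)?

Webster: Alpha 6, Beta 9, Gamma 12.
Jefferson: Alpha 5, Beta 9, Gamma 13.
Gamma gets 12 under Webster and 13 under Jefferson.

12 and 13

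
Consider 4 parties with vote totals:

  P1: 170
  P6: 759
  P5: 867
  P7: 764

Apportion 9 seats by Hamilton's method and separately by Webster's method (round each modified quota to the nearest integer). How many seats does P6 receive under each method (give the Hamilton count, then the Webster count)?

Hamilton: P1 0, P6 3, P5 3, P7 3.
Webster: P1 1, P6 2, P5 3, P7 3.
P6 gets 3 under Hamilton and 2 under Webster.

3 and 2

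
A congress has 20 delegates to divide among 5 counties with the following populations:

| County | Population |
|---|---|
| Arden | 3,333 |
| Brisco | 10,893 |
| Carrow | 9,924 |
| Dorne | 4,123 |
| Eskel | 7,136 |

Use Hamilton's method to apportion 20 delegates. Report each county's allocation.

Standard divisor: 35409 ÷ 20 ≈ 1770.45.
Standard quotas: Arden 1.8826, Brisco 6.1527, Carrow 5.6054, Dorne 2.3288, Eskel 4.0306.
Lower quotas: Arden 1, Brisco 6, Carrow 5, Dorne 2, Eskel 4 (sum 18, leaving 2 seats).
Remainders in descending order: Arden 0.8826, Carrow 0.6054, Dorne 0.3288, Brisco 0.1527, Eskel 0.0306.
Largest remainders: Arden, Carrow receive the extra seats.

Arden 2, Brisco 6, Carrow 6, Dorne 2, Eskel 4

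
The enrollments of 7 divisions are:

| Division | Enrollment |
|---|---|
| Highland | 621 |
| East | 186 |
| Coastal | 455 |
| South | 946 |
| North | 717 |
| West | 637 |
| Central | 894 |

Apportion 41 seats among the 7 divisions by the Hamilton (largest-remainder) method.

Highland=6, East=2, Coastal=4, South=9, North=6, West=6, Central=8

The standard divisor is 4456/41 ≈ 108.683.
Standard quotas: Highland 5.714, East 1.711, Coastal 4.186, South 8.704, North 6.597, West 5.861, Central 8.226.
Lower quotas: Highland 5, East 1, Coastal 4, South 8, North 6, West 5, Central 8 (sum 37, leaving 4 seats).
Remainders in descending order: West 0.861, Highland 0.714, East 0.711, South 0.704, North 0.597, Central 0.226, Coastal 0.186.
The surplus seats go to West, Highland, East, South.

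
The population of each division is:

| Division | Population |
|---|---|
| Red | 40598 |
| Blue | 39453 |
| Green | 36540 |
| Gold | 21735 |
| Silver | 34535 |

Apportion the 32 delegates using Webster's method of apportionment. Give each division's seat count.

Standard divisor 172861/32 ≈ 5401.906; standard quotas: Red 7.515, Blue 7.304, Green 6.764, Gold 4.024, Silver 6.393.
Rounding to the nearest integer gives Red 8, Blue 7, Green 7, Gold 4, Silver 6 — total 32, matching the house size, so no adjustment is needed.

Red 8, Blue 7, Green 7, Gold 4, Silver 6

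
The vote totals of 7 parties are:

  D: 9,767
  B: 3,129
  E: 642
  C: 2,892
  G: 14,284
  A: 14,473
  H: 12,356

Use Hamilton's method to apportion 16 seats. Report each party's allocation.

The standard divisor is 57543/16 ≈ 3596.438.
Standard quotas: D 2.7157, B 0.8700, E 0.1785, C 0.8041, G 3.9717, A 4.0243, H 3.4356.
Lower quotas: D 2, B 0, E 0, C 0, G 3, A 4, H 3 (sum 12, leaving 4 seats).
Remainders in descending order: G 0.9717, B 0.8700, C 0.8041, D 0.7157, H 0.4356, E 0.1785, A 0.0243.
Largest remainders: G, B, C, D receive the extra seats.

D 3, B 1, E 0, C 1, G 4, A 4, H 3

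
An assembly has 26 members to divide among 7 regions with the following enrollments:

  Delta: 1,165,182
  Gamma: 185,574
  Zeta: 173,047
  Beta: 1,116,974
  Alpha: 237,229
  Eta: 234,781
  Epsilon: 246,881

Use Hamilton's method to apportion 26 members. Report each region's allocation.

The standard divisor is 3359668/26 = 129218.
Standard quotas: Delta 9.0172, Gamma 1.4361, Zeta 1.3392, Beta 8.6441, Alpha 1.8359, Eta 1.8169, Epsilon 1.9106.
Lower quotas: Delta 9, Gamma 1, Zeta 1, Beta 8, Alpha 1, Eta 1, Epsilon 1 (sum 22, leaving 4 seats).
Remainders in descending order: Epsilon 0.9106, Alpha 0.8359, Eta 0.8169, Beta 0.6441, Gamma 0.4361, Zeta 0.3392, Delta 0.0172.
The surplus seats go to Epsilon, Alpha, Eta, Beta.

Delta=9, Gamma=1, Zeta=1, Beta=9, Alpha=2, Eta=2, Epsilon=2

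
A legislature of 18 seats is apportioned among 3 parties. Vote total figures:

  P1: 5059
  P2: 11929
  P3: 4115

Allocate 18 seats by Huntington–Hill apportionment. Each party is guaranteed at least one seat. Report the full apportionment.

With divisor 1163: modified quotas P1 4.350, P2 10.257, P3 3.538.
Geometric-mean thresholds: P1 √(4·5)=4.472, P2 √(10·11)=10.488, P3 √(3·4)=3.464.
Each quota rounded against its threshold gives P1 4, P2 10, P3 4 (total 18).

P1 4, P2 10, P3 4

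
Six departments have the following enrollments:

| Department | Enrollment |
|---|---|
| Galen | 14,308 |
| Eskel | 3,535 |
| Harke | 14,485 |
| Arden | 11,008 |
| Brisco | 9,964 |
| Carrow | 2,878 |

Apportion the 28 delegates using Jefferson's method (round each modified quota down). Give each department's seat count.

Standard divisor 56178/28 ≈ 2006.357; standard quotas: Galen 7.131, Eskel 1.762, Harke 7.220, Arden 5.487, Brisco 4.966, Carrow 1.434.
Rounding down gives 7, 1, 7, 5, 4, 1 = 25 seats, so the divisor must be adjusted.
With modified divisor 1800: modified quotas Galen 7.949, Eskel 1.964, Harke 8.047, Arden 6.116, Brisco 5.536, Carrow 1.599.
Rounding down: Galen 7, Eskel 1, Harke 8, Arden 6, Brisco 5, Carrow 1 (total 28).

Galen: 7, Eskel: 1, Harke: 8, Arden: 6, Brisco: 5, Carrow: 1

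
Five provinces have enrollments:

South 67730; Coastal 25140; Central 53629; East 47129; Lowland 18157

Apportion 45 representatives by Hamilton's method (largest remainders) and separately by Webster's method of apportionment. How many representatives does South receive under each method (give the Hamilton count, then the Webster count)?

Hamilton: South 14, Coastal 5, Central 12, East 10, Lowland 4.
Webster: South 15, Coastal 5, Central 11, East 10, Lowland 4.
South gets 14 under Hamilton and 15 under Webster.

14 and 15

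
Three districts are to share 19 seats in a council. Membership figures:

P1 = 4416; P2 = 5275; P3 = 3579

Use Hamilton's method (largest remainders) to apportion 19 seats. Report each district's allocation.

P1: 6, P2: 8, P3: 5

Total 13270; standard divisor 13270/19 ≈ 698.421.
Standard quotas: P1 6.3228, P2 7.5528, P3 5.1244.
Lower quotas: P1 6, P2 7, P3 5 (sum 18, leaving 1 seat).
Remainders in descending order: P2 0.5528, P1 0.3228, P3 0.1244.
The surplus seat goes to P2.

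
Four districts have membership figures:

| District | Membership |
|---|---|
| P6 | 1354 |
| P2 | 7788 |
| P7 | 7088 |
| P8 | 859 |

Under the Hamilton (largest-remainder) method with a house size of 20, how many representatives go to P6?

2

The standard divisor is 17089/20 ≈ 854.45.
Standard quotas: P6 1.5846, P2 9.1146, P7 8.2954, P8 1.0053.
Lower quotas: P6 1, P2 9, P7 8, P8 1 (sum 19, leaving 1 seat).
Remainders in descending order: P6 0.5846, P7 0.2954, P2 0.1146, P8 0.0053.
Largest remainder: P6 receives the extra seat.
P6 receives 2.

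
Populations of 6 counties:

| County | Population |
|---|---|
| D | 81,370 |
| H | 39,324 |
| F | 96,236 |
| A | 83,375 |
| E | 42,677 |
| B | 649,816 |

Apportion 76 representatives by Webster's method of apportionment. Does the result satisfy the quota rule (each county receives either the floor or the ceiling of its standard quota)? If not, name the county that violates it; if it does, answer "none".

B

Standard quotas: D 6.229, H 3.010, F 7.367, A 6.382, E 3.267, B 49.744.
Webster allocation: D 6, H 3, F 7, A 6, E 3, B 51.
B has quota 49.744 (lower 49, upper 50) but receives 51 — outside the quota interval.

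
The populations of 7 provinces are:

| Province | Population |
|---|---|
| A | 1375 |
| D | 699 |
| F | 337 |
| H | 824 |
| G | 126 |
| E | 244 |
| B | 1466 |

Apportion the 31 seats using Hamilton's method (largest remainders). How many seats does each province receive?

Total 5071; standard divisor 5071/31 ≈ 163.581.
Standard quotas: A 8.406, D 4.273, F 2.060, H 5.037, G 0.770, E 1.492, B 8.962.
Lower quotas: A 8, D 4, F 2, H 5, G 0, E 1, B 8 (sum 28, leaving 3 seats).
Remainders in descending order: B 0.962, G 0.770, E 0.492, A 0.406, D 0.273, F 0.060, H 0.037.
The surplus seats go to B, G, E.

A=8, D=4, F=2, H=5, G=1, E=2, B=9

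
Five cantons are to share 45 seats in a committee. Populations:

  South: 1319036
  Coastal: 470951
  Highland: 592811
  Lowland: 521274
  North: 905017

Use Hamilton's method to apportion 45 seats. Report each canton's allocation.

South: 16; Coastal: 5; Highland: 7; Lowland: 6; North: 11

The standard divisor is 3809089/45 ≈ 84646.422.
Standard quotas: South 15.5829, Coastal 5.5637, Highland 7.0034, Lowland 6.1583, North 10.6917.
Lower quotas: South 15, Coastal 5, Highland 7, Lowland 6, North 10 (sum 43, leaving 2 seats).
Remainders in descending order: North 0.6917, South 0.5829, Coastal 0.5637, Lowland 0.1583, Highland 0.0034.
The surplus seats go to North, South.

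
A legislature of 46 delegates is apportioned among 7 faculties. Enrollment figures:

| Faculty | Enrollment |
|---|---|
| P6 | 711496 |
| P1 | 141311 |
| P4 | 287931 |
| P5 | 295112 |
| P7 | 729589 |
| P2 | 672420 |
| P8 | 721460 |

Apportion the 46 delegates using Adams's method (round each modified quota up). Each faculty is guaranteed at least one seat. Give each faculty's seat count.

Standard divisor 3559319/46 ≈ 77376.5; standard quotas: P6 9.195, P1 1.826, P4 3.721, P5 3.814, P7 9.429, P2 8.690, P8 9.324.
Rounding up gives 10, 2, 4, 4, 10, 9, 10 = 49 seats, so the divisor must be adjusted.
With modified divisor 82600: modified quotas P6 8.614, P1 1.711, P4 3.486, P5 3.573, P7 8.833, P2 8.141, P8 8.734.
Rounding up: P6 9, P1 2, P4 4, P5 4, P7 9, P2 9, P8 9 (total 46).

P6=9, P1=2, P4=4, P5=4, P7=9, P2=9, P8=9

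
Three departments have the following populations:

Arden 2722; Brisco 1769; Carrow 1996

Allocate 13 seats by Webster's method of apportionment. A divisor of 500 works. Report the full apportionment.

With modified divisor 500: modified quotas Arden 5.444, Brisco 3.538, Carrow 3.992.
Rounding to the nearest integer: Arden 5, Brisco 4, Carrow 4 (total 13).

Arden 5, Brisco 4, Carrow 4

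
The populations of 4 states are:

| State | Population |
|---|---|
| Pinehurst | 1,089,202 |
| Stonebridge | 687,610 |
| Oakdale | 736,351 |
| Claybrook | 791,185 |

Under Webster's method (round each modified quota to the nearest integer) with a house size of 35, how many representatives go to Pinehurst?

Standard divisor 3304348/35 ≈ 94409.943; standard quotas: Pinehurst 11.537, Stonebridge 7.283, Oakdale 7.800, Claybrook 8.380.
Rounding to the nearest integer gives Pinehurst 12, Stonebridge 7, Oakdale 8, Claybrook 8 — total 35, matching the house size, so no adjustment is needed.
Pinehurst receives 12.

12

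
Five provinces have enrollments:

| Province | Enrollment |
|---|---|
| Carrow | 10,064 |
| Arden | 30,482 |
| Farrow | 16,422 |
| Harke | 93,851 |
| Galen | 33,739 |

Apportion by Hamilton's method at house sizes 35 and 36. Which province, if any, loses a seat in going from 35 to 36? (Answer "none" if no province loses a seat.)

none

At 35 seats: Carrow 2, Arden 6, Farrow 3, Harke 18, Galen 6.
At 36 seats: Carrow 2, Arden 6, Farrow 3, Harke 18, Galen 7.
No province's allocation decreased.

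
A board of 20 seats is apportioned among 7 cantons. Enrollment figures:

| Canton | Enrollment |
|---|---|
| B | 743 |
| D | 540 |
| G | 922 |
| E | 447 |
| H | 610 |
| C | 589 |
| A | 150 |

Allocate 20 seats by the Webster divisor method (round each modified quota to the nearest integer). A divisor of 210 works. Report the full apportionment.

B=4, D=3, G=4, E=2, H=3, C=3, A=1

With modified divisor 210: modified quotas B 3.538, D 2.571, G 4.390, E 2.129, H 2.905, C 2.805, A 0.714.
Rounding to the nearest integer: B 4, D 3, G 4, E 2, H 3, C 3, A 1 (total 20).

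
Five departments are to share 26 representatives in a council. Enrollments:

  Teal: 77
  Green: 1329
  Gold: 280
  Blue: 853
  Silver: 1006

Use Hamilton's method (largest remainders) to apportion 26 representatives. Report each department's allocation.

The standard divisor is 3545/26 ≈ 136.346.
Standard quotas: Teal 0.565, Green 9.747, Gold 2.054, Blue 6.256, Silver 7.378.
Lower quotas: Teal 0, Green 9, Gold 2, Blue 6, Silver 7 (sum 24, leaving 2 seats).
Remainders in descending order: Green 0.747, Teal 0.565, Silver 0.378, Blue 0.256, Gold 0.054.
Largest remainders: Green, Teal receive the extra seats.

Teal=1; Green=10; Gold=2; Blue=6; Silver=7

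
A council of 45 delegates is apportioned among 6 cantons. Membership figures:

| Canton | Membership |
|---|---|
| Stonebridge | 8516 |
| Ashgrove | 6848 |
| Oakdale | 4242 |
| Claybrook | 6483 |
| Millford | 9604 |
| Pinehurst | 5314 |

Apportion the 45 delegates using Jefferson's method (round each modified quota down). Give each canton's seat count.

Stonebridge 9, Ashgrove 8, Oakdale 4, Claybrook 7, Millford 11, Pinehurst 6

Standard divisor 41007/45 ≈ 911.267; standard quotas: Stonebridge 9.345, Ashgrove 7.515, Oakdale 4.655, Claybrook 7.114, Millford 10.539, Pinehurst 5.831.
Rounding down gives 9, 7, 4, 7, 10, 5 = 42 seats, so the divisor must be adjusted.
With modified divisor 853.8: modified quotas Stonebridge 9.974, Ashgrove 8.021, Oakdale 4.968, Claybrook 7.593, Millford 11.249, Pinehurst 6.224.
Rounding down: Stonebridge 9, Ashgrove 8, Oakdale 4, Claybrook 7, Millford 11, Pinehurst 6 (total 45).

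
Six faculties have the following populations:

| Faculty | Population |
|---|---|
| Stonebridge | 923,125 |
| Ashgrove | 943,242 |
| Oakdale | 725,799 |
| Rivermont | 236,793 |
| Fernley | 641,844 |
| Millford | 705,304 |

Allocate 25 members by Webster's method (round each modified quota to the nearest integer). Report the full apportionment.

Standard divisor 4176107/25 ≈ 167044.28; standard quotas: Stonebridge 5.526, Ashgrove 5.647, Oakdale 4.345, Rivermont 1.418, Fernley 3.842, Millford 4.222.
Rounding to the nearest integer gives Stonebridge 6, Ashgrove 6, Oakdale 4, Rivermont 1, Fernley 4, Millford 4 — total 25, matching the house size, so no adjustment is needed.

Stonebridge 6, Ashgrove 6, Oakdale 4, Rivermont 1, Fernley 4, Millford 4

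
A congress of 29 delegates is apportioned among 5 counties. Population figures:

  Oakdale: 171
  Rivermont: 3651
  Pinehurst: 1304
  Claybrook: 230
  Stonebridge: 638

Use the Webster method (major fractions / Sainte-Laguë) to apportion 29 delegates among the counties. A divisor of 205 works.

Oakdale 1, Rivermont 18, Pinehurst 6, Claybrook 1, Stonebridge 3

With modified divisor 205: modified quotas Oakdale 0.834, Rivermont 17.810, Pinehurst 6.361, Claybrook 1.122, Stonebridge 3.112.
Rounding to the nearest integer: Oakdale 1, Rivermont 18, Pinehurst 6, Claybrook 1, Stonebridge 3 (total 29).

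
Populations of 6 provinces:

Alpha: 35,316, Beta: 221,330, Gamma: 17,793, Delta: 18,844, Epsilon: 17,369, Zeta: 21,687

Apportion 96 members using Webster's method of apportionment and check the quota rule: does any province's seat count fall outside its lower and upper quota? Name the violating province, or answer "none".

Standard quotas: Alpha 10.201, Beta 63.934, Gamma 5.140, Delta 5.443, Epsilon 5.017, Zeta 6.265.
Webster allocation: Alpha 10, Beta 65, Gamma 5, Delta 5, Epsilon 5, Zeta 6.
Beta has quota 63.934 (lower 63, upper 64) but receives 65 — outside the quota interval.

Beta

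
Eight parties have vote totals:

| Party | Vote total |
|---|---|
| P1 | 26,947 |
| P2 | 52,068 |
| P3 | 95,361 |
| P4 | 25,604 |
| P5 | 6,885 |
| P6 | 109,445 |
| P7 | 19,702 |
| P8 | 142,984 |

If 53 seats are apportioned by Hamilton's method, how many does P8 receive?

Standard divisor: 478996 ÷ 53 ≈ 9037.66.
Standard quotas: P1 2.9816, P2 5.7612, P3 10.5515, P4 2.8330, P5 0.7618, P6 12.1099, P7 2.1800, P8 15.8209.
Lower quotas: P1 2, P2 5, P3 10, P4 2, P5 0, P6 12, P7 2, P8 15 (sum 48, leaving 5 seats).
Remainders in descending order: P1 0.9816, P4 0.8330, P8 0.8209, P5 0.7618, P2 0.7612, P3 0.5515, P7 0.1800, P6 0.1099.
Largest remainders: P1, P4, P8, P5, P2 receive the extra seats.
P8 receives 16.

16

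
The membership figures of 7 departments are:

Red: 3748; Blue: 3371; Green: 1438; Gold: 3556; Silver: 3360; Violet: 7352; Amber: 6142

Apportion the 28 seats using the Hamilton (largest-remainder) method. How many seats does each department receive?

Total 28967; standard divisor 28967/28 ≈ 1034.536.
Standard quotas: Red 3.6229, Blue 3.2585, Green 1.3900, Gold 3.4373, Silver 3.2478, Violet 7.1066, Amber 5.9370.
Lower quotas: Red 3, Blue 3, Green 1, Gold 3, Silver 3, Violet 7, Amber 5 (sum 25, leaving 3 seats).
Remainders in descending order: Amber 0.9370, Red 0.6229, Gold 0.4373, Green 0.3900, Blue 0.2585, Silver 0.2478, Violet 0.1066.
Largest remainders: Amber, Red, Gold receive the extra seats.

Red: 4; Blue: 3; Green: 1; Gold: 4; Silver: 3; Violet: 7; Amber: 6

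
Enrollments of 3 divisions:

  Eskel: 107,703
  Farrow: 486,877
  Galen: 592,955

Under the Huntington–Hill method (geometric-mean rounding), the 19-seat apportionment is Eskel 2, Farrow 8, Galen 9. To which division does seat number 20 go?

Galen

Priority for the next seat is population ÷ (√(s·(s+1))).
Priorities: Eskel 43969.566, Farrow 57379.005, Galen 62502.945.
Highest priority: Galen.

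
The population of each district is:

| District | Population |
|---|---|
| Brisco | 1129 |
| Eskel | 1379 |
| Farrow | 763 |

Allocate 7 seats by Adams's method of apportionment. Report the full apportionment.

Brisco 2, Eskel 3, Farrow 2

Standard divisor 3271/7 ≈ 467.286; standard quotas: Brisco 2.416, Eskel 2.951, Farrow 1.633.
Rounding up gives 3, 3, 2 = 8 seats, so the divisor must be adjusted.
With modified divisor 600: modified quotas Brisco 1.882, Eskel 2.298, Farrow 1.272.
Rounding up: Brisco 2, Eskel 3, Farrow 2 (total 7).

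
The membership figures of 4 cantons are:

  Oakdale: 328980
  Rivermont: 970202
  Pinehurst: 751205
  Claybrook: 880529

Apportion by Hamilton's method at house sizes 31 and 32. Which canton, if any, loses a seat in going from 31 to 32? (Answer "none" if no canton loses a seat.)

At 31 seats: Oakdale 4, Rivermont 10, Pinehurst 8, Claybrook 9.
At 32 seats: Oakdale 3, Rivermont 11, Pinehurst 8, Claybrook 10.
Oakdale drops from 4 to 3.

Oakdale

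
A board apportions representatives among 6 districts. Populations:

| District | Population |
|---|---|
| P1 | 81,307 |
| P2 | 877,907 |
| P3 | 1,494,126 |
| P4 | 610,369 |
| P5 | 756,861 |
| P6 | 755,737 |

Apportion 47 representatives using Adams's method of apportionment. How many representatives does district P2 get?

Standard divisor 4576307/47 ≈ 97368.234; standard quotas: P1 0.835, P2 9.016, P3 15.345, P4 6.269, P5 7.773, P6 7.762.
Rounding up gives 1, 10, 16, 7, 8, 8 = 50 seats, so the divisor must be adjusted.
With modified divisor 104200: modified quotas P1 0.780, P2 8.425, P3 14.339, P4 5.858, P5 7.264, P6 7.253.
Rounding up: P1 1, P2 9, P3 15, P4 6, P5 8, P6 8 (total 47).
P2 receives 9.

9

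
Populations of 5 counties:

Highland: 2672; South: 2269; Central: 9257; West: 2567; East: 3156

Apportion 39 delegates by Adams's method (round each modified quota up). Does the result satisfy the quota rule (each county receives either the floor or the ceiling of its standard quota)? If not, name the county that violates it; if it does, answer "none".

none

Standard quotas: Highland 5.231, South 4.442, Central 18.123, West 5.026, East 6.179.
Adams allocation: Highland 5, South 5, Central 18, West 5, East 6.
Every allocation lies between the lower and upper quota.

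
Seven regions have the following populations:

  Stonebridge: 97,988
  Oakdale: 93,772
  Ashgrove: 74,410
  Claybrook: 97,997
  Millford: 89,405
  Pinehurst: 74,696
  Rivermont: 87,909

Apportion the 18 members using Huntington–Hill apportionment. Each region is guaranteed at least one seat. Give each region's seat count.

Stonebridge 3; Oakdale 3; Ashgrove 2; Claybrook 3; Millford 3; Pinehurst 2; Rivermont 2

With divisor 36194: modified quotas Stonebridge 2.707, Oakdale 2.591, Ashgrove 2.056, Claybrook 2.708, Millford 2.470, Pinehurst 2.064, Rivermont 2.429.
Geometric-mean thresholds: Stonebridge √(2·3)=2.449, Oakdale √(2·3)=2.449, Ashgrove √(2·3)=2.449, Claybrook √(2·3)=2.449, Millford √(2·3)=2.449, Pinehurst √(2·3)=2.449, Rivermont √(2·3)=2.449.
Each quota rounded against its threshold gives Stonebridge 3, Oakdale 3, Ashgrove 2, Claybrook 3, Millford 3, Pinehurst 2, Rivermont 2 (total 18).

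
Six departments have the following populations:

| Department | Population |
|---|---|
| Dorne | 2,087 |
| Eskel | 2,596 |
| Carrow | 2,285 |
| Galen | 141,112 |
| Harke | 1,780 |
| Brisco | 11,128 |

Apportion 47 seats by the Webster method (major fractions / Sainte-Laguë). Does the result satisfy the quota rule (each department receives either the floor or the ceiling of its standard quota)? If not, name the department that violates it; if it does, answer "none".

Galen

Standard quotas: Dorne 0.609, Eskel 0.758, Carrow 0.667, Galen 41.197, Harke 0.520, Brisco 3.249.
Webster allocation: Dorne 1, Eskel 1, Carrow 1, Galen 40, Harke 1, Brisco 3.
Galen has quota 41.197 (lower 41, upper 42) but receives 40 — outside the quota interval.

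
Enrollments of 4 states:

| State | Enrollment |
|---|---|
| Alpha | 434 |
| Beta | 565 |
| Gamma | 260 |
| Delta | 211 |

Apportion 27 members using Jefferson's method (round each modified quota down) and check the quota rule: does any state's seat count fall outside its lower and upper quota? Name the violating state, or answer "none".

Standard quotas: Alpha 7.971, Beta 10.378, Gamma 4.776, Delta 3.876.
Jefferson allocation: Alpha 8, Beta 10, Gamma 5, Delta 4.
Every allocation lies between the lower and upper quota.

none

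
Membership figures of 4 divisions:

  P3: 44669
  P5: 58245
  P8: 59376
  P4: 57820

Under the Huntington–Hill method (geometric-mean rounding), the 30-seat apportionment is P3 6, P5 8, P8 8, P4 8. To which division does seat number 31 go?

P8

Priority for the next seat is population ÷ (√(s·(s+1))).
Priorities: P3 6892.576, P5 6864.239, P8 6997.529, P4 6814.152.
Highest priority: P8.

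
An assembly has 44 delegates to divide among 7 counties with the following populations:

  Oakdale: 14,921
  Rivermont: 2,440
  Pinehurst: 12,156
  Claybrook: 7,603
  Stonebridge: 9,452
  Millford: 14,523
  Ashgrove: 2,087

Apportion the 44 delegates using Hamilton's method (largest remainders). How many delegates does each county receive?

The standard divisor is 63182/44 ≈ 1435.955.
Standard quotas: Oakdale 10.3910, Rivermont 1.6992, Pinehurst 8.4654, Claybrook 5.2947, Stonebridge 6.5824, Millford 10.1138, Ashgrove 1.4534.
Lower quotas: Oakdale 10, Rivermont 1, Pinehurst 8, Claybrook 5, Stonebridge 6, Millford 10, Ashgrove 1 (sum 41, leaving 3 seats).
Remainders in descending order: Rivermont 0.6992, Stonebridge 0.5824, Pinehurst 0.4654, Ashgrove 0.4534, Oakdale 0.3910, Claybrook 0.2947, Millford 0.1138.
Largest remainders: Rivermont, Stonebridge, Pinehurst receive the extra seats.

Oakdale: 10, Rivermont: 2, Pinehurst: 9, Claybrook: 5, Stonebridge: 7, Millford: 10, Ashgrove: 1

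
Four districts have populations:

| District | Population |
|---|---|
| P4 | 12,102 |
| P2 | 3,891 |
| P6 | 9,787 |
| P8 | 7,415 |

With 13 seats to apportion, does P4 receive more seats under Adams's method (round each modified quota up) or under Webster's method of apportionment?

Webster

Adams: P4 4, P2 2, P6 4, P8 3.
Webster: P4 5, P2 1, P6 4, P8 3.
P4 gets 4 under Adams and 5 under Webster.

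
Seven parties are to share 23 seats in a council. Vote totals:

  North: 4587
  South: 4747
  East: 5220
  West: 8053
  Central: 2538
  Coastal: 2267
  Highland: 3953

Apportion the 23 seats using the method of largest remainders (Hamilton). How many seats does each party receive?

Standard divisor: 31365 ÷ 23 ≈ 1363.696.
Standard quotas: North 3.3637, South 3.4810, East 3.8278, West 5.9053, Central 1.8611, Coastal 1.6624, Highland 2.8987.
Lower quotas: North 3, South 3, East 3, West 5, Central 1, Coastal 1, Highland 2 (sum 18, leaving 5 seats).
Remainders in descending order: West 0.9053, Highland 0.8987, Central 0.8611, East 0.8278, Coastal 0.6624, South 0.4810, North 0.3637.
Largest remainders: West, Highland, Central, East, Coastal receive the extra seats.

North 3; South 3; East 4; West 6; Central 2; Coastal 2; Highland 3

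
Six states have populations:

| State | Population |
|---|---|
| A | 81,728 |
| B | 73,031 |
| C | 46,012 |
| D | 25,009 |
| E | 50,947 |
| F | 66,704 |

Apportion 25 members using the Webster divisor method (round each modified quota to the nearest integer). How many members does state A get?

6

Standard divisor 343431/25 ≈ 13737.24; standard quotas: A 5.949, B 5.316, C 3.349, D 1.821, E 3.709, F 4.856.
Rounding to the nearest integer gives A 6, B 5, C 3, D 2, E 4, F 5 — total 25, matching the house size, so no adjustment is needed.
A receives 6.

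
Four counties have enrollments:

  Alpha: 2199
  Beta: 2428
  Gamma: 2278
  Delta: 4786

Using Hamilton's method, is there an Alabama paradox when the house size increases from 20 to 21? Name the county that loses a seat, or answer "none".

none

At 20 seats: Alpha 4, Beta 4, Gamma 4, Delta 8.
At 21 seats: Alpha 4, Beta 4, Gamma 4, Delta 9.
No county's allocation decreased.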